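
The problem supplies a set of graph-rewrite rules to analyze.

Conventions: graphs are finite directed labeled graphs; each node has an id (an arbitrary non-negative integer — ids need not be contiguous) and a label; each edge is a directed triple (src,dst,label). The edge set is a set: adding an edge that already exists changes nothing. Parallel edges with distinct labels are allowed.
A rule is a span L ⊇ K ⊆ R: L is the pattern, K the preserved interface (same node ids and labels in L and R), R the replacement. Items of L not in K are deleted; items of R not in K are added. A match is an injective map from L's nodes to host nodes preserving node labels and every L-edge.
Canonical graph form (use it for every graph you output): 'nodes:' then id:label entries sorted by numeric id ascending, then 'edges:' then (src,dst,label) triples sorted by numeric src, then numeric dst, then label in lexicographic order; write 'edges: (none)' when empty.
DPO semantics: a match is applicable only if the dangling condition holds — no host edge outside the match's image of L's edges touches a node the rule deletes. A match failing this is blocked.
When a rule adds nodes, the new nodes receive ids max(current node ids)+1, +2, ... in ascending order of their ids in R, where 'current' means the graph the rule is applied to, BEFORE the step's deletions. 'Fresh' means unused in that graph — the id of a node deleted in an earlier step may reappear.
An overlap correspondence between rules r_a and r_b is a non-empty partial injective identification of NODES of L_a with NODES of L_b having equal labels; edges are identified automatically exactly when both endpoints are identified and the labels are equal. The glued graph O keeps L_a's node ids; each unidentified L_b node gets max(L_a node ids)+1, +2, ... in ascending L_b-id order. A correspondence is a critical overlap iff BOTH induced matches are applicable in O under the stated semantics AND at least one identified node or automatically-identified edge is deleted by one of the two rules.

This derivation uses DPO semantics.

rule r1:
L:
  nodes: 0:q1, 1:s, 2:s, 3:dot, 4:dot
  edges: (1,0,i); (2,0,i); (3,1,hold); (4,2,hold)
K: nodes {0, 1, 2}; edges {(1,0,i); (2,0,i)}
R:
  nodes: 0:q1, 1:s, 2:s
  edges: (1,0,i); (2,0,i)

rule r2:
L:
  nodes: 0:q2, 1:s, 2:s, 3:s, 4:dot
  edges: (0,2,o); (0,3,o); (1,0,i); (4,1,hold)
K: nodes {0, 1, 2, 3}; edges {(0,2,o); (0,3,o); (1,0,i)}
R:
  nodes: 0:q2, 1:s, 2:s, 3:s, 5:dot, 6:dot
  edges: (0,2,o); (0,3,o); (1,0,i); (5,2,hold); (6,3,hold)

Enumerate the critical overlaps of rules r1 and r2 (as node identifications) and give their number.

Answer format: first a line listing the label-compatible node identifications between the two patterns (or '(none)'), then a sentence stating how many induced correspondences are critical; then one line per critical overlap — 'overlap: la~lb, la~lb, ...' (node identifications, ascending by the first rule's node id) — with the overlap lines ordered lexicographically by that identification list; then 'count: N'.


label-compatible node identifications between L(r1) and L(r2): 1~1, 1~2, 1~3, 2~1, 2~2, 2~3, 3~4, 4~4
6 of the induced correspondences are critical overlaps of r1 and r2.
overlap: 1~1, 2~2, 3~4
overlap: 1~1, 2~3, 3~4
overlap: 1~1, 3~4
overlap: 1~2, 2~1, 4~4
overlap: 1~3, 2~1, 4~4
overlap: 2~1, 4~4
count: 6


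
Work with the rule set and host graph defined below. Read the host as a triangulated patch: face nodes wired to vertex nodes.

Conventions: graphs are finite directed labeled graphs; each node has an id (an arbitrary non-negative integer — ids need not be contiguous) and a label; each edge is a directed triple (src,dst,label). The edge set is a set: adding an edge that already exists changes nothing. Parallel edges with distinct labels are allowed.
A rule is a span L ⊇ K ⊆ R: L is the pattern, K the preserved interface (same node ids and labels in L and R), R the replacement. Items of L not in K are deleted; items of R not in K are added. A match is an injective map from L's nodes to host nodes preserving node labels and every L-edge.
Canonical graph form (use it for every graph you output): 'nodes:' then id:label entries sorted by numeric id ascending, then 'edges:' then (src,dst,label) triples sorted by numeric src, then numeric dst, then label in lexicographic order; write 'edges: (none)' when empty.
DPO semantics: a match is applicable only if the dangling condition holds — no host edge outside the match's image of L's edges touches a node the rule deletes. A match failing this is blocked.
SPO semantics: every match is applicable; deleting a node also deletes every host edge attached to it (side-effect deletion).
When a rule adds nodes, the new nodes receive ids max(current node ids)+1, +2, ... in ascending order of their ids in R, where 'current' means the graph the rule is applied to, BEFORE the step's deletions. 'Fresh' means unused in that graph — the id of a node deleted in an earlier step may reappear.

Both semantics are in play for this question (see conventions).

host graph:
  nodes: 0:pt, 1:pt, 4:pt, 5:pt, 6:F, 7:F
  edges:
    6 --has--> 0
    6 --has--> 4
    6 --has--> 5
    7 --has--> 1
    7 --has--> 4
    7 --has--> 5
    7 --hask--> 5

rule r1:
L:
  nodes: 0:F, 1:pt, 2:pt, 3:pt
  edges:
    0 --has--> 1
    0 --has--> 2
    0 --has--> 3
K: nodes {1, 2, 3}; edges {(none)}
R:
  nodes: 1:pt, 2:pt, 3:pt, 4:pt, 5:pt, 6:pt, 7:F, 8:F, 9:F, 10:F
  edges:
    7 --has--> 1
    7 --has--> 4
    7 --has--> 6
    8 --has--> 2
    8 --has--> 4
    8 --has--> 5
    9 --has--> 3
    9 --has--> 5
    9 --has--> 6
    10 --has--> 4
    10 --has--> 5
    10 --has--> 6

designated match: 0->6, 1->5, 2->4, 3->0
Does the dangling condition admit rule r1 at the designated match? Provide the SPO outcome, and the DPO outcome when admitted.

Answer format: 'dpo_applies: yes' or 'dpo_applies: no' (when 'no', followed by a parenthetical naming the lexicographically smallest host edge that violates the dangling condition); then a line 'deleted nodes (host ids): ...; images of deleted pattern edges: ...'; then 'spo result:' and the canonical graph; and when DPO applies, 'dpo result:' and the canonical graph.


dpo_applies: yes
deleted nodes (host ids): 6; images of deleted pattern edges: (6,0,has); (6,4,has); (6,5,has)
spo result:
nodes: 0:pt, 1:pt, 4:pt, 5:pt, 7:F, 8:pt, 9:pt, 10:pt, 11:F, 12:F, 13:F, 14:F
edges: (7,1,has); (7,4,has); (7,5,has); (7,5,hask); (11,5,has); (11,8,has); (11,10,has); (12,4,has); (12,8,has); (12,9,has); (13,0,has); (13,9,has); (13,10,has); (14,8,has); (14,9,has); (14,10,has)
dpo result:
nodes: 0:pt, 1:pt, 4:pt, 5:pt, 7:F, 8:pt, 9:pt, 10:pt, 11:F, 12:F, 13:F, 14:F
edges: (7,1,has); (7,4,has); (7,5,has); (7,5,hask); (11,5,has); (11,8,has); (11,10,has); (12,4,has); (12,8,has); (12,9,has); (13,0,has); (13,9,has); (13,10,has); (14,8,has); (14,9,has); (14,10,has)


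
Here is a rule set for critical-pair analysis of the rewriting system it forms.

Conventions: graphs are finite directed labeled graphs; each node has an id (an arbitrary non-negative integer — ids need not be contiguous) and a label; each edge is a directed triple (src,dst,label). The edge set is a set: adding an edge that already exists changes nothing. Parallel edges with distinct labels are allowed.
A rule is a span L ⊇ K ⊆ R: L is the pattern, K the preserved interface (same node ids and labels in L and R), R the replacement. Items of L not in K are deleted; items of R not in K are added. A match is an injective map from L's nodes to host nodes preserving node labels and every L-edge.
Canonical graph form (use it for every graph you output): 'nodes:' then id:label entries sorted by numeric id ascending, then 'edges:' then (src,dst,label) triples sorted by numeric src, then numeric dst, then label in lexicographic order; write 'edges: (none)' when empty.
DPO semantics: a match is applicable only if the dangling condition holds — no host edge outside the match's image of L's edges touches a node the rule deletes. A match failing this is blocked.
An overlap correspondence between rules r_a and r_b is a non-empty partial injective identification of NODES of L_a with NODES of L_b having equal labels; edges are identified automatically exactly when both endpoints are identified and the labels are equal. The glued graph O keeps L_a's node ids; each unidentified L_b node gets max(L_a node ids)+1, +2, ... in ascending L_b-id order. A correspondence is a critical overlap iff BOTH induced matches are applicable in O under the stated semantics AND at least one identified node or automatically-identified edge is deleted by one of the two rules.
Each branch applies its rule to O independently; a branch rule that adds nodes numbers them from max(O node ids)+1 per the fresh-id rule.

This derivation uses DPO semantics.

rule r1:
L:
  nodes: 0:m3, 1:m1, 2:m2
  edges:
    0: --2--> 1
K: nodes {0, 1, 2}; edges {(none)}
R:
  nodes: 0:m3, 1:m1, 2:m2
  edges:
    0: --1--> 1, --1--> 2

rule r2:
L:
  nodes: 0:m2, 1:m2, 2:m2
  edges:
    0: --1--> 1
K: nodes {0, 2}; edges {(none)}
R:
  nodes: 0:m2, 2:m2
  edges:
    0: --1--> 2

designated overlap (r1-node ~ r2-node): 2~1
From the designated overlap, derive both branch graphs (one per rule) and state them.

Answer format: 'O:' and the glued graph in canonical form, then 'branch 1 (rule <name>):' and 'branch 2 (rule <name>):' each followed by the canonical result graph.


O:
nodes: 0:m3, 1:m1, 2:m2, 3:m2, 4:m2
edges: (0,1,2); (3,2,1)
branch 1 (rule r1):
nodes: 0:m3, 1:m1, 2:m2, 3:m2, 4:m2
edges: (0,1,1); (0,2,1); (3,2,1)
branch 2 (rule r2):
nodes: 0:m3, 1:m1, 3:m2, 4:m2
edges: (0,1,2); (3,4,1)


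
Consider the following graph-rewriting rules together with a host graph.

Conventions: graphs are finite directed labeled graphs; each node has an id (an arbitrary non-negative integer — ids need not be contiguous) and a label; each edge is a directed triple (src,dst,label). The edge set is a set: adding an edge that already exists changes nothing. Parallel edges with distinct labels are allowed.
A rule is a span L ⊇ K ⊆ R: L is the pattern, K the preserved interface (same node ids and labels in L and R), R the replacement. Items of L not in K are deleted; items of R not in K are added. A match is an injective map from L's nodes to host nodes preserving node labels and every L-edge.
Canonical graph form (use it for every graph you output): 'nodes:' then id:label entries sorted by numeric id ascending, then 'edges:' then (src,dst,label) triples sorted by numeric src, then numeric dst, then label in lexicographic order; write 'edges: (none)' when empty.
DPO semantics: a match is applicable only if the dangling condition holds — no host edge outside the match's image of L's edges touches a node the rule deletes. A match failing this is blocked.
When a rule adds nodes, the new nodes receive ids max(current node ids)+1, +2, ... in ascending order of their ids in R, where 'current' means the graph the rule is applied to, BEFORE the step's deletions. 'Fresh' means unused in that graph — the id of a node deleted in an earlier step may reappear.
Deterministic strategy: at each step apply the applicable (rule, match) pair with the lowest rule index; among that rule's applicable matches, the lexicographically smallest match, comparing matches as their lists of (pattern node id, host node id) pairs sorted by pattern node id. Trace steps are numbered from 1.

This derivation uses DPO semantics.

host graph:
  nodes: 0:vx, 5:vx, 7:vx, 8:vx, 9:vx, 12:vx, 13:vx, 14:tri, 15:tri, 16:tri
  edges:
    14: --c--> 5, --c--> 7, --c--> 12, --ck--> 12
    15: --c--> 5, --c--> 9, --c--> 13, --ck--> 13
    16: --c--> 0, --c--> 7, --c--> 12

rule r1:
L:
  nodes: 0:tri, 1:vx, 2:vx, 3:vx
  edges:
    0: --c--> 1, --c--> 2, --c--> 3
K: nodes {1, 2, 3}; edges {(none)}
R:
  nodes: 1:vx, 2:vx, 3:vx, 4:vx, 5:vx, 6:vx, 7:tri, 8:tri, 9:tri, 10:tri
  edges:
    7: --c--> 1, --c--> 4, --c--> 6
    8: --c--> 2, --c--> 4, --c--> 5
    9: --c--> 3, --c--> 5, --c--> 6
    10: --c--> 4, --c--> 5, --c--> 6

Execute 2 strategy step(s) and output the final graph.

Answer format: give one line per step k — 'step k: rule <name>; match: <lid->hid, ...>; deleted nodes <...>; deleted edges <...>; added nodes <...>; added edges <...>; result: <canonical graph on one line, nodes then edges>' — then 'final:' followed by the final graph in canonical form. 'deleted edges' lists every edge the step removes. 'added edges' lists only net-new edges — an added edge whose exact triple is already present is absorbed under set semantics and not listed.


step 1: rule r1; match: 0->16, 1->0, 2->7, 3->12; deleted nodes 16; deleted edges (16,0,c); (16,7,c); (16,12,c); added nodes 17, 18, 19, 20, 21, 22, 23; added edges (20,0,c); (20,17,c); (20,19,c); (21,7,c); (21,17,c); (21,18,c); (22,12,c); (22,18,c); (22,19,c); (23,17,c); (23,18,c); (23,19,c); result: nodes: 0:vx, 5:vx, 7:vx, 8:vx, 9:vx, 12:vx, 13:vx, 14:tri, 15:tri, 17:vx, 18:vx, 19:vx, 20:tri, 21:tri, 22:tri, 23:tri edges: (14,5,c); (14,7,c); (14,12,c); (14,12,ck); (15,5,c); (15,9,c); (15,13,c); (15,13,ck); (20,0,c); (20,17,c); (20,19,c); (21,7,c); (21,17,c); (21,18,c); (22,12,c); (22,18,c); (22,19,c); (23,17,c); (23,18,c); (23,19,c)
step 2: rule r1; match: 0->20, 1->0, 2->17, 3->19; deleted nodes 20; deleted edges (20,0,c); (20,17,c); (20,19,c); added nodes 24, 25, 26, 27, 28, 29, 30; added edges (27,0,c); (27,24,c); (27,26,c); (28,17,c); (28,24,c); (28,25,c); (29,19,c); (29,25,c); (29,26,c); (30,24,c); (30,25,c); (30,26,c); result: nodes: 0:vx, 5:vx, 7:vx, 8:vx, 9:vx, 12:vx, 13:vx, 14:tri, 15:tri, 17:vx, 18:vx, 19:vx, 21:tri, 22:tri, 23:tri, 24:vx, 25:vx, 26:vx, 27:tri, 28:tri, 29:tri, 30:tri edges: (14,5,c); (14,7,c); (14,12,c); (14,12,ck); (15,5,c); (15,9,c); (15,13,c); (15,13,ck); (21,7,c); (21,17,c); (21,18,c); (22,12,c); (22,18,c); (22,19,c); (23,17,c); (23,18,c); (23,19,c); (27,0,c); (27,24,c); (27,26,c); (28,17,c); (28,24,c); (28,25,c); (29,19,c); (29,25,c); (29,26,c); (30,24,c); (30,25,c); (30,26,c)
final:
nodes: 0:vx, 5:vx, 7:vx, 8:vx, 9:vx, 12:vx, 13:vx, 14:tri, 15:tri, 17:vx, 18:vx, 19:vx, 21:tri, 22:tri, 23:tri, 24:vx, 25:vx, 26:vx, 27:tri, 28:tri, 29:tri, 30:tri
edges: (14,5,c); (14,7,c); (14,12,c); (14,12,ck); (15,5,c); (15,9,c); (15,13,c); (15,13,ck); (21,7,c); (21,17,c); (21,18,c); (22,12,c); (22,18,c); (22,19,c); (23,17,c); (23,18,c); (23,19,c); (27,0,c); (27,24,c); (27,26,c); (28,17,c); (28,24,c); (28,25,c); (29,19,c); (29,25,c); (29,26,c); (30,24,c); (30,25,c); (30,26,c)


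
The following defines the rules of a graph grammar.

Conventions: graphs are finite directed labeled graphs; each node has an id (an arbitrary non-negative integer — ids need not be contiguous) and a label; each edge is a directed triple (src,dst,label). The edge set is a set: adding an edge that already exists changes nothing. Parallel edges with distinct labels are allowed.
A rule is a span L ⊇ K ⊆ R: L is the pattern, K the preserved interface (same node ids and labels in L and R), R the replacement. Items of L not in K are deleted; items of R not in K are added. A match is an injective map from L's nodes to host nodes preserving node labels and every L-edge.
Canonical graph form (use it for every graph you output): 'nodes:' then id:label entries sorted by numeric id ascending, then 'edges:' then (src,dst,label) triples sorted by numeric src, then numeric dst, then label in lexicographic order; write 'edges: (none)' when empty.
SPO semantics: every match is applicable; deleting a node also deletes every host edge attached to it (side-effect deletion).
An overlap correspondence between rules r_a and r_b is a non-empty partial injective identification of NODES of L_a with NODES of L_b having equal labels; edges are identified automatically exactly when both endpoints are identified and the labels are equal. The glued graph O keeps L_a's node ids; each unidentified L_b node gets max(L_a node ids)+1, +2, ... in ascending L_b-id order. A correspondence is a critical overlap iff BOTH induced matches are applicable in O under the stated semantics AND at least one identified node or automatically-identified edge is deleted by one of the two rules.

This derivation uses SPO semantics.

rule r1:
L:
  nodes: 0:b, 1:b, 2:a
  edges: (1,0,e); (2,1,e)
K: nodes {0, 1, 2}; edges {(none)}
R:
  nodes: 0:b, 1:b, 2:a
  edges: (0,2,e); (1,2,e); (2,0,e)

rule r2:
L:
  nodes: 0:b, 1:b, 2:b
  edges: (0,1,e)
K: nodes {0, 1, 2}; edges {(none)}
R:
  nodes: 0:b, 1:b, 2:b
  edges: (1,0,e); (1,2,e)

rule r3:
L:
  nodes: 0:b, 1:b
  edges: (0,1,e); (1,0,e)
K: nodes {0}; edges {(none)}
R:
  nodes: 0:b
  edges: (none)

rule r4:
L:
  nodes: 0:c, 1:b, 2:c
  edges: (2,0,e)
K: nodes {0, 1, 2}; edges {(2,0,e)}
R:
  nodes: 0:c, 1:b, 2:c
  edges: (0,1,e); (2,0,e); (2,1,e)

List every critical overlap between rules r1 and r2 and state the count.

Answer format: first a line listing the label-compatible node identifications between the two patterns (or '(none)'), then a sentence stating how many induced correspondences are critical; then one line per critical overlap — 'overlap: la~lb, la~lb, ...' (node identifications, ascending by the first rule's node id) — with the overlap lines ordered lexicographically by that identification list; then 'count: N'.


label-compatible node identifications between L(r1) and L(r2): 0~0, 0~1, 0~2, 1~0, 1~1, 1~2
1 of the induced correspondences is a critical overlap of r1 and r2.
overlap: 0~1, 1~0
count: 1


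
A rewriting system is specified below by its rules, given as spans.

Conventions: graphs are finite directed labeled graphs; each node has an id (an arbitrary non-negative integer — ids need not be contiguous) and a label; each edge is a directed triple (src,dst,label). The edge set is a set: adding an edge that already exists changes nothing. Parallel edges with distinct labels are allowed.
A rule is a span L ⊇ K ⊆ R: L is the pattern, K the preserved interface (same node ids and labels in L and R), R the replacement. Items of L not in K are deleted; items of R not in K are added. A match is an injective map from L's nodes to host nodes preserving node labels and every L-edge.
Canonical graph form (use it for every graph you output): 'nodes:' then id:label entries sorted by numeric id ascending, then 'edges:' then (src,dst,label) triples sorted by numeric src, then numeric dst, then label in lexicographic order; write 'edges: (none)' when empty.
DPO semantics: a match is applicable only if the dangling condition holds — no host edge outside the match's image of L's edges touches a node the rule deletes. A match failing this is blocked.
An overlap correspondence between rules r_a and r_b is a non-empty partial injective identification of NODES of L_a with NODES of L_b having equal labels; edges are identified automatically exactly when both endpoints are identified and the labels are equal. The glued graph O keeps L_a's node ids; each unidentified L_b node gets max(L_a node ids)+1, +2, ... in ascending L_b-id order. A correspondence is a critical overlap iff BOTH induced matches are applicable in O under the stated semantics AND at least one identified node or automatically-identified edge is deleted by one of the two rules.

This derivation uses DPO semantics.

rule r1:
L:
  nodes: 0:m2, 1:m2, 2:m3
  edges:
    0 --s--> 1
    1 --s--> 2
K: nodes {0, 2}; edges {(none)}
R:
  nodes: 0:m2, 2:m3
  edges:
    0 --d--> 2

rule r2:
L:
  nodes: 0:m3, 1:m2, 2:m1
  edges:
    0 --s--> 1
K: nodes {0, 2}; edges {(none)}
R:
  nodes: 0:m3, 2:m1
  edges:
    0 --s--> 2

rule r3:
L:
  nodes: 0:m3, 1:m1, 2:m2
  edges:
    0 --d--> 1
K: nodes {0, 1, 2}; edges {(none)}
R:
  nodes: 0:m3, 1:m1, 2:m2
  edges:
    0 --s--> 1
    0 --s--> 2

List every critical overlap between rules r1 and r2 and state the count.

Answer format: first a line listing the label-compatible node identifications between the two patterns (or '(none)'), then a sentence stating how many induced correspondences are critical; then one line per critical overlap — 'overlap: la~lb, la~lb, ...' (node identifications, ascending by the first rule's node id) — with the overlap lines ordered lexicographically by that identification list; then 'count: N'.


label-compatible node identifications between L(r1) and L(r2): 0~1, 1~1, 2~0
0 of the induced correspondences are critical overlaps of r1 and r2.
count: 0


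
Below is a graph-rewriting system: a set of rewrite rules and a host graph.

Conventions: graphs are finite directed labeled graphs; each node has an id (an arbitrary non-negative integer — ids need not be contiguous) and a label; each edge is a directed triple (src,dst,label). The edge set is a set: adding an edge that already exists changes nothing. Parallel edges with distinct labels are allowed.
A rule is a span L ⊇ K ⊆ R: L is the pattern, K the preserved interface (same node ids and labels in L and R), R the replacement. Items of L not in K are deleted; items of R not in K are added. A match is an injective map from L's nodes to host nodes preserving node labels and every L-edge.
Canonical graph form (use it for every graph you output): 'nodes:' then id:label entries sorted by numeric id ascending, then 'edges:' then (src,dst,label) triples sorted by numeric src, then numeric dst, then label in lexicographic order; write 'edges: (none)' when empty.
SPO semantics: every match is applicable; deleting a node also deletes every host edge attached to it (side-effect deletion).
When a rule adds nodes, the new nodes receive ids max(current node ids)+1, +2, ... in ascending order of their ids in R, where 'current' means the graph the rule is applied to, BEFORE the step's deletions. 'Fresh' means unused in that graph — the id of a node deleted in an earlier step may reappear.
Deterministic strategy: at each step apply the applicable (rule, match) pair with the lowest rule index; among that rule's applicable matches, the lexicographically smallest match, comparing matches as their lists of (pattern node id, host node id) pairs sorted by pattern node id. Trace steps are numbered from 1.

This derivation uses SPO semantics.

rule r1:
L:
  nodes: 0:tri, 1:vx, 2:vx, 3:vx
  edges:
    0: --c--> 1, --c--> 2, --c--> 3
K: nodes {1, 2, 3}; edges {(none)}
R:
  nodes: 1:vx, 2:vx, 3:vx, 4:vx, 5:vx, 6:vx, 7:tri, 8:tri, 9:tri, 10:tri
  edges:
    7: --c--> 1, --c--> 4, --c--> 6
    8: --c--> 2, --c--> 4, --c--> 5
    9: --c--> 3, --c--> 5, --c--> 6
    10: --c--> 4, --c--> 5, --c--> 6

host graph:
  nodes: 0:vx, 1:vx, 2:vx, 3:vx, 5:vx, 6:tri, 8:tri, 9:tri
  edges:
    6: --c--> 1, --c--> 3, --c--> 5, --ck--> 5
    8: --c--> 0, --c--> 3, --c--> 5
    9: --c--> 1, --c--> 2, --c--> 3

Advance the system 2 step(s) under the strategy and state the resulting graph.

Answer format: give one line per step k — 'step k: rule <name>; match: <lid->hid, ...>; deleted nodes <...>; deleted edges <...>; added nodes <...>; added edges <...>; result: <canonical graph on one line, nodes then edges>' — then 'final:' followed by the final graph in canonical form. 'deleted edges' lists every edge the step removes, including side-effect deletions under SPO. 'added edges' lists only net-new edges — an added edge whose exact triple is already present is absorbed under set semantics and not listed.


step 1: rule r1; match: 0->6, 1->1, 2->3, 3->5; deleted nodes 6; deleted edges (6,1,c); (6,3,c); (6,5,c); (6,5,ck); added nodes 10, 11, 12, 13, 14, 15, 16; added edges (13,1,c); (13,10,c); (13,12,c); (14,3,c); (14,10,c); (14,11,c); (15,5,c); (15,11,c); (15,12,c); (16,10,c); (16,11,c); (16,12,c); result: nodes: 0:vx, 1:vx, 2:vx, 3:vx, 5:vx, 8:tri, 9:tri, 10:vx, 11:vx, 12:vx, 13:tri, 14:tri, 15:tri, 16:tri edges: (8,0,c); (8,3,c); (8,5,c); (9,1,c); (9,2,c); (9,3,c); (13,1,c); (13,10,c); (13,12,c); (14,3,c); (14,10,c); (14,11,c); (15,5,c); (15,11,c); (15,12,c); (16,10,c); (16,11,c); (16,12,c)
step 2: rule r1; match: 0->8, 1->0, 2->3, 3->5; deleted nodes 8; deleted edges (8,0,c); (8,3,c); (8,5,c); added nodes 17, 18, 19, 20, 21, 22, 23; added edges (20,0,c); (20,17,c); (20,19,c); (21,3,c); (21,17,c); (21,18,c); (22,5,c); (22,18,c); (22,19,c); (23,17,c); (23,18,c); (23,19,c); result: nodes: 0:vx, 1:vx, 2:vx, 3:vx, 5:vx, 9:tri, 10:vx, 11:vx, 12:vx, 13:tri, 14:tri, 15:tri, 16:tri, 17:vx, 18:vx, 19:vx, 20:tri, 21:tri, 22:tri, 23:tri edges: (9,1,c); (9,2,c); (9,3,c); (13,1,c); (13,10,c); (13,12,c); (14,3,c); (14,10,c); (14,11,c); (15,5,c); (15,11,c); (15,12,c); (16,10,c); (16,11,c); (16,12,c); (20,0,c); (20,17,c); (20,19,c); (21,3,c); (21,17,c); (21,18,c); (22,5,c); (22,18,c); (22,19,c); (23,17,c); (23,18,c); (23,19,c)
final:
nodes: 0:vx, 1:vx, 2:vx, 3:vx, 5:vx, 9:tri, 10:vx, 11:vx, 12:vx, 13:tri, 14:tri, 15:tri, 16:tri, 17:vx, 18:vx, 19:vx, 20:tri, 21:tri, 22:tri, 23:tri
edges: (9,1,c); (9,2,c); (9,3,c); (13,1,c); (13,10,c); (13,12,c); (14,3,c); (14,10,c); (14,11,c); (15,5,c); (15,11,c); (15,12,c); (16,10,c); (16,11,c); (16,12,c); (20,0,c); (20,17,c); (20,19,c); (21,3,c); (21,17,c); (21,18,c); (22,5,c); (22,18,c); (22,19,c); (23,17,c); (23,18,c); (23,19,c)


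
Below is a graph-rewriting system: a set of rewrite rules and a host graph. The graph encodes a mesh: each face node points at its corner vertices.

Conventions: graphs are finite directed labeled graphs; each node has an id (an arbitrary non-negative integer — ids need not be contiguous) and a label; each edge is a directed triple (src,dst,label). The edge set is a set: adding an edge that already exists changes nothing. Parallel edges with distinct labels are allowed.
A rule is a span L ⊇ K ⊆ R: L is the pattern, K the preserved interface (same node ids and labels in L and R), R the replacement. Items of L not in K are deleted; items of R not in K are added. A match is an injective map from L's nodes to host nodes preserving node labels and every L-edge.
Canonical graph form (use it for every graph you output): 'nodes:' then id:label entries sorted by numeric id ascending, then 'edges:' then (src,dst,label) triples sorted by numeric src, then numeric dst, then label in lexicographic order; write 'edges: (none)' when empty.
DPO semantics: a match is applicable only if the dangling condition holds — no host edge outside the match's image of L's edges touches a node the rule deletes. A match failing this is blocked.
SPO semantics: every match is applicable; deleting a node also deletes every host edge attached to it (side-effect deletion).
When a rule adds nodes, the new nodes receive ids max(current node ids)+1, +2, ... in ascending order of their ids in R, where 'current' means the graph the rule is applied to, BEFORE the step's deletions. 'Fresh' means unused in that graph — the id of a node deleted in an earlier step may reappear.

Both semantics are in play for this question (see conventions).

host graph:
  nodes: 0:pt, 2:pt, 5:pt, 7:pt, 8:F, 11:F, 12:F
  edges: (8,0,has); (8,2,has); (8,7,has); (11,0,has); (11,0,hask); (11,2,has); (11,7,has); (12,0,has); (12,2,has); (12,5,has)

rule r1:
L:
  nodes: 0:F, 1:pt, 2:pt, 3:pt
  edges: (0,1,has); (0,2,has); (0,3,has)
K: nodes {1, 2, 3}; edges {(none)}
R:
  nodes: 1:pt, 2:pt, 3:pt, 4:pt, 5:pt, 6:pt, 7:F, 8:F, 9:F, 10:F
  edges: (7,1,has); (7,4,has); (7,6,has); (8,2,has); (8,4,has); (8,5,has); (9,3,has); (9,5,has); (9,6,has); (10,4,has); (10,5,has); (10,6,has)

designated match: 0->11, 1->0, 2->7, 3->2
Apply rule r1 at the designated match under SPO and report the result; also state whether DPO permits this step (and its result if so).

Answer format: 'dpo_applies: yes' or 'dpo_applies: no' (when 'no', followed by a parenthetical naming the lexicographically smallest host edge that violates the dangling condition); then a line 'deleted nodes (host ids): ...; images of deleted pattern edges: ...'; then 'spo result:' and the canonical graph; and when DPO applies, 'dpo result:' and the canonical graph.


dpo_applies: no
(the rule deletes node 11, which keeps host edge (11,0,hask) outside the match image — the dangling condition fails, DPO blocks; SPO proceeds and side-deletes such edges)
deleted nodes (host ids): 11; images of deleted pattern edges: (11,0,has); (11,2,has); (11,7,has)
spo result:
nodes: 0:pt, 2:pt, 5:pt, 7:pt, 8:F, 12:F, 13:pt, 14:pt, 15:pt, 16:F, 17:F, 18:F, 19:F
edges: (8,0,has); (8,2,has); (8,7,has); (12,0,has); (12,2,has); (12,5,has); (16,0,has); (16,13,has); (16,15,has); (17,7,has); (17,13,has); (17,14,has); (18,2,has); (18,14,has); (18,15,has); (19,13,has); (19,14,has); (19,15,has)


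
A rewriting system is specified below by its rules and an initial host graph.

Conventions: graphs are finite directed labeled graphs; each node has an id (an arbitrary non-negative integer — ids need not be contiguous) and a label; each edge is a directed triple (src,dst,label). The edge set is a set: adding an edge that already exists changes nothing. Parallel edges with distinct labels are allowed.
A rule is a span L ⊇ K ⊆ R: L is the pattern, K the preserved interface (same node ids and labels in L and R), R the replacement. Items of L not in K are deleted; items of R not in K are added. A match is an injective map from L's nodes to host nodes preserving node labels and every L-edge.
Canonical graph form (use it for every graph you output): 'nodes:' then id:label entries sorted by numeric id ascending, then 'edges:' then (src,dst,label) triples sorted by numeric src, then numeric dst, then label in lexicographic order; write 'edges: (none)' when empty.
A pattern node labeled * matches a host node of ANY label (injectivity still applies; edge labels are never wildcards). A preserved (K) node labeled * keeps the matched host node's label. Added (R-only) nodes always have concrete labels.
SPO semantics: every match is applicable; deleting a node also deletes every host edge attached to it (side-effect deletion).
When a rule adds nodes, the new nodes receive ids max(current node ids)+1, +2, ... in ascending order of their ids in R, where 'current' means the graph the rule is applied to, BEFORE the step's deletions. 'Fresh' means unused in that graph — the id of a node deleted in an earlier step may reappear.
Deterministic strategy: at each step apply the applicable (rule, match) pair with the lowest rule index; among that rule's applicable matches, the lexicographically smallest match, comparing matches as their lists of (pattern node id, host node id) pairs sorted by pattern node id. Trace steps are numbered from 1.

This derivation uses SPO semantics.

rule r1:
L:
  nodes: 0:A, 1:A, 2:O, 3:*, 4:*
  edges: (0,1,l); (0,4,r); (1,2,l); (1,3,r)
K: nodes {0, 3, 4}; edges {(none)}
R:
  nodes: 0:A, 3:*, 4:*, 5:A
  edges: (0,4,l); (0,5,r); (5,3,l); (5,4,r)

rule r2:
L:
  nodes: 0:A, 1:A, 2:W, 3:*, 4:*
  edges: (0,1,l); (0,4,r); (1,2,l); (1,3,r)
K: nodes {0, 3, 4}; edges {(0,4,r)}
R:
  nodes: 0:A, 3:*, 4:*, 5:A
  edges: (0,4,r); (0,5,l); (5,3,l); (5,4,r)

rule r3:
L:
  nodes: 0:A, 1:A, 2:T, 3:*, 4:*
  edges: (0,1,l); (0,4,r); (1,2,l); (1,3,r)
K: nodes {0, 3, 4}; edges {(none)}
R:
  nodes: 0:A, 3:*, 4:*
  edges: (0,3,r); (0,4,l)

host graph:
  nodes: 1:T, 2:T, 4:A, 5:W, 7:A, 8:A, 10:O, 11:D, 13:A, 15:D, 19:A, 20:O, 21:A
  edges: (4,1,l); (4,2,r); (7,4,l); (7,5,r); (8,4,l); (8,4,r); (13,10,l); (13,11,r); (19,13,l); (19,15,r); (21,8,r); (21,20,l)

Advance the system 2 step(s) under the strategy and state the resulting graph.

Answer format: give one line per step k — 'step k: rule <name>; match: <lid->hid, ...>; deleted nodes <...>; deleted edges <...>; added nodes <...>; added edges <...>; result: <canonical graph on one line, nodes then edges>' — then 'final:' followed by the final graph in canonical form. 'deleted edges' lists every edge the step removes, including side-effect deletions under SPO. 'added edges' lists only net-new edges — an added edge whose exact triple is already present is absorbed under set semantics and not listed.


step 1: rule r1; match: 0->19, 1->13, 2->10, 3->11, 4->15; deleted nodes 10, 13; deleted edges (13,10,l); (13,11,r); (19,13,l); (19,15,r); added nodes 22; added edges (19,15,l); (19,22,r); (22,11,l); (22,15,r); result: nodes: 1:T, 2:T, 4:A, 5:W, 7:A, 8:A, 11:D, 15:D, 19:A, 20:O, 21:A, 22:A edges: (4,1,l); (4,2,r); (7,4,l); (7,5,r); (8,4,l); (8,4,r); (19,15,l); (19,22,r); (21,8,r); (21,20,l); (22,11,l); (22,15,r)
step 2: rule r3; match: 0->7, 1->4, 2->1, 3->2, 4->5; deleted nodes 1, 4; deleted edges (4,1,l); (4,2,r); (7,4,l); (7,5,r); (8,4,l); (8,4,r); added nodes (none); added edges (7,2,r); (7,5,l); result: nodes: 2:T, 5:W, 7:A, 8:A, 11:D, 15:D, 19:A, 20:O, 21:A, 22:A edges: (7,2,r); (7,5,l); (19,15,l); (19,22,r); (21,8,r); (21,20,l); (22,11,l); (22,15,r)
final:
nodes: 2:T, 5:W, 7:A, 8:A, 11:D, 15:D, 19:A, 20:O, 21:A, 22:A
edges: (7,2,r); (7,5,l); (19,15,l); (19,22,r); (21,8,r); (21,20,l); (22,11,l); (22,15,r)


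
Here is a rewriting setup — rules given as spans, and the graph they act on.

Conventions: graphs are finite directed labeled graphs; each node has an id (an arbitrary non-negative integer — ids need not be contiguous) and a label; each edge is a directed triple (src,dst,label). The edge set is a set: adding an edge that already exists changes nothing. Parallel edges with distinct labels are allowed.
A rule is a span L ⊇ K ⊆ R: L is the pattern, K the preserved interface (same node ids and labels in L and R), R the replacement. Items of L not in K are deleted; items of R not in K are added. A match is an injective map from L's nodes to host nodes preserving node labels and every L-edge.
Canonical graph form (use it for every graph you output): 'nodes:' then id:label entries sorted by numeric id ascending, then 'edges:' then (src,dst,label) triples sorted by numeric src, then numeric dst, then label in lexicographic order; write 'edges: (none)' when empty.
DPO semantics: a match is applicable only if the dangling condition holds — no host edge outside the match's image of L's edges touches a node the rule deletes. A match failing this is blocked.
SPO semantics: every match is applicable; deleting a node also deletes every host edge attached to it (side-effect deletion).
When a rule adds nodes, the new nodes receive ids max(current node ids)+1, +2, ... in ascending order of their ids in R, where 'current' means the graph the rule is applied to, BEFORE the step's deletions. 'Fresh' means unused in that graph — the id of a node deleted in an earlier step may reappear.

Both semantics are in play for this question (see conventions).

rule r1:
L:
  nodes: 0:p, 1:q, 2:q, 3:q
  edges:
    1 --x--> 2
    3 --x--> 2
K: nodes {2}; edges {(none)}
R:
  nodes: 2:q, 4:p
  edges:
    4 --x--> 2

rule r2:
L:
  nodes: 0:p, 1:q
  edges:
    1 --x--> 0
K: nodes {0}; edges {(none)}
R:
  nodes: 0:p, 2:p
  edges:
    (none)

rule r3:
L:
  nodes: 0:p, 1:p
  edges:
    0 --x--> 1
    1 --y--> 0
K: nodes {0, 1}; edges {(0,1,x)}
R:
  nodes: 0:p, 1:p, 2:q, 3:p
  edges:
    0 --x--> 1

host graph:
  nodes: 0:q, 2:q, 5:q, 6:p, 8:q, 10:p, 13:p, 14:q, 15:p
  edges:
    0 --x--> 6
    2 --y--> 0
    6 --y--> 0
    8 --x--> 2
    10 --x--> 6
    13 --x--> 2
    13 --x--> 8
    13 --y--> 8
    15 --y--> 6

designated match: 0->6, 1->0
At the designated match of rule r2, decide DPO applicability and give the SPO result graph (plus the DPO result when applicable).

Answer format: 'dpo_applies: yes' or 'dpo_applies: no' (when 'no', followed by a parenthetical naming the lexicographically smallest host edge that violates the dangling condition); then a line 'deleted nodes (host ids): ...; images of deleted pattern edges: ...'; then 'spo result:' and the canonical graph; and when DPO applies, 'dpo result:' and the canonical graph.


dpo_applies: no
(the rule deletes node 0, which keeps host edge (2,0,y) outside the match image — the dangling condition fails, DPO blocks; SPO proceeds and side-deletes such edges)
deleted nodes (host ids): 0; images of deleted pattern edges: (0,6,x)
spo result:
nodes: 2:q, 5:q, 6:p, 8:q, 10:p, 13:p, 14:q, 15:p, 16:p
edges: (8,2,x); (10,6,x); (13,2,x); (13,8,x); (13,8,y); (15,6,y)


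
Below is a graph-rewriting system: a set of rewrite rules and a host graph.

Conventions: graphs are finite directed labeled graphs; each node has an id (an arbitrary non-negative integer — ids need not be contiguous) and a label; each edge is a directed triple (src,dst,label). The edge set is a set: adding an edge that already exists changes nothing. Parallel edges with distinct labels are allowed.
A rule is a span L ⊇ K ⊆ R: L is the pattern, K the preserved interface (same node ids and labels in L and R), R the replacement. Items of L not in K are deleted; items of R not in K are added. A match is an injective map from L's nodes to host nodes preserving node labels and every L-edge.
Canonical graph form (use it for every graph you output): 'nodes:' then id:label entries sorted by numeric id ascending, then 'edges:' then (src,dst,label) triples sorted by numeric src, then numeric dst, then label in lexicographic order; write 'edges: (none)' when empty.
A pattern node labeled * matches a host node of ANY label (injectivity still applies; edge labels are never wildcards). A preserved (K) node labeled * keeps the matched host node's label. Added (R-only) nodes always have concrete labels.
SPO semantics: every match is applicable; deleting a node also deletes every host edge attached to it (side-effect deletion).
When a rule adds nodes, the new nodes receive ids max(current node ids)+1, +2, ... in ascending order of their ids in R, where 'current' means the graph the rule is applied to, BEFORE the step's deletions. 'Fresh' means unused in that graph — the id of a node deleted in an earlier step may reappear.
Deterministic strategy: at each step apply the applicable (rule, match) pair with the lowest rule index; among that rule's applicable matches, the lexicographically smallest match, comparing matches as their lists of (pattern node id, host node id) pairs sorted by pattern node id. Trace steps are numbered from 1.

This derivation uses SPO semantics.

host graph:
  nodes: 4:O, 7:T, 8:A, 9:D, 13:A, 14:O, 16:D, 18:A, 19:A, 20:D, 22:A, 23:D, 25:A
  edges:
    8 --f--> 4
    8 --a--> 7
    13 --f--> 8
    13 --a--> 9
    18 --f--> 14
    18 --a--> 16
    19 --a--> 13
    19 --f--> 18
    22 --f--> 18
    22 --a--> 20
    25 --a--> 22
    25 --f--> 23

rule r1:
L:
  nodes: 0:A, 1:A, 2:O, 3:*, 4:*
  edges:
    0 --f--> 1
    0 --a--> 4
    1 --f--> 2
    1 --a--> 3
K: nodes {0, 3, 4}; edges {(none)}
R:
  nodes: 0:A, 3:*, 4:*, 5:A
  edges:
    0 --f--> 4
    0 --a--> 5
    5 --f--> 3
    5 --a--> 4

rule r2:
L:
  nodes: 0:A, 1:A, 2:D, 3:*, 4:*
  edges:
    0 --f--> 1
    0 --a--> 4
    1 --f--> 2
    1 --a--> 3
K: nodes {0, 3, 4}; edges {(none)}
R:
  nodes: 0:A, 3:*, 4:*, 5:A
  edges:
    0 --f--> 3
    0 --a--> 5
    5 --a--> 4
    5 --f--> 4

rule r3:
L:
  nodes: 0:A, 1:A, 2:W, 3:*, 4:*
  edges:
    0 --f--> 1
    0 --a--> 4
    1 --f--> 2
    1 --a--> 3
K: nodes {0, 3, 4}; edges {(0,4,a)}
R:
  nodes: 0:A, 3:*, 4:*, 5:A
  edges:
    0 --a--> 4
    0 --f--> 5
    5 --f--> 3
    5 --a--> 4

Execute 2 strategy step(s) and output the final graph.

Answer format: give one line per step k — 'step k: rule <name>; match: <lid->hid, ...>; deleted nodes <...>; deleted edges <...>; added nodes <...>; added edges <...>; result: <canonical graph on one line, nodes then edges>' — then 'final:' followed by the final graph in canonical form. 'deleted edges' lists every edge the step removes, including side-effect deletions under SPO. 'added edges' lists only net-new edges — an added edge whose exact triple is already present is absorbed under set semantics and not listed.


step 1: rule r1; match: 0->13, 1->8, 2->4, 3->7, 4->9; deleted nodes 4, 8; deleted edges (8,4,f); (8,7,a); (13,8,f); (13,9,a); added nodes 26; added edges (13,9,f); (13,26,a); (26,7,f); (26,9,a); result: nodes: 7:T, 9:D, 13:A, 14:O, 16:D, 18:A, 19:A, 20:D, 22:A, 23:D, 25:A, 26:A edges: (13,9,f); (13,26,a); (18,14,f); (18,16,a); (19,13,a); (19,18,f); (22,18,f); (22,20,a); (25,22,a); (25,23,f); (26,7,f); (26,9,a)
step 2: rule r1; match: 0->19, 1->18, 2->14, 3->16, 4->13; deleted nodes 14, 18; deleted edges (18,14,f); (18,16,a); (19,13,a); (19,18,f); (22,18,f); added nodes 27; added edges (19,13,f); (19,27,a); (27,13,a); (27,16,f); result: nodes: 7:T, 9:D, 13:A, 16:D, 19:A, 20:D, 22:A, 23:D, 25:A, 26:A, 27:A edges: (13,9,f); (13,26,a); (19,13,f); (19,27,a); (22,20,a); (25,22,a); (25,23,f); (26,7,f); (26,9,a); (27,13,a); (27,16,f)
final:
nodes: 7:T, 9:D, 13:A, 16:D, 19:A, 20:D, 22:A, 23:D, 25:A, 26:A, 27:A
edges: (13,9,f); (13,26,a); (19,13,f); (19,27,a); (22,20,a); (25,22,a); (25,23,f); (26,7,f); (26,9,a); (27,13,a); (27,16,f)
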